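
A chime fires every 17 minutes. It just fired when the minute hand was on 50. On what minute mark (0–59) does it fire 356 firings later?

42

356·17 = 6052.
Dividing 6052 by 60 gives quotient 100 and remainder 52.
(50 + 52) mod 60 = 42.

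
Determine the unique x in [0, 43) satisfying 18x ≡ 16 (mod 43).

20

The inverse of 18 mod 43 is 12 (since 18·12 = 216 ≡ 1).
So x ≡ 12·16 = 192 ≡ 20 (mod 43).
Check: 18·20 = 360 = 8·43 + 16.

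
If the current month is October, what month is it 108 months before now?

October

108 mod 12 = 0 (since 9·12 = 108).
October − 0 months → October.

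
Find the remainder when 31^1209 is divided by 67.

By repeated squaring mod 67: 31^1≡31, 31^2≡23, 31^4≡60, 31^8≡49, 31^16≡56, 31^32≡54, 31^64≡35, 31^128≡19, 31^256≡26, 31^512≡6, 31^1024≡36.
Since 1209 = 1 + 8 + 16 + 32 + 128 + 1024 in binary, 31^1209 ≡ 31·49·56·54·19·36 ≡ 42 (mod 67).

42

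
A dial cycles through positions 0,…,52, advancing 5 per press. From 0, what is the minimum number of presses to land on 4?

The inverse of 5 mod 53 is 32 (since 5·32 = 160 ≡ 1).
So x ≡ 32·4 = 128 ≡ 22 (mod 53).
Check: 5·22 = 110 = 2·53 + 4.

22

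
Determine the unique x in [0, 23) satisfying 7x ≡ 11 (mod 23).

18

7⁻¹ ≡ 10 (mod 23) because 7·10 = 70 = 3·23 + 1.
Multiplying both sides by 10: x ≡ 10·11 = 110 ≡ 18 (mod 23).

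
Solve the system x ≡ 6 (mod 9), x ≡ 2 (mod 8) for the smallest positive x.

42

Since 8·8 ≡ 1 (mod 9), take x = 2 + 8·((6−2)·8 mod 9) = 2 + 8·5 = 42.
Check: 42 mod 9 = 6, 42 mod 8 = 2.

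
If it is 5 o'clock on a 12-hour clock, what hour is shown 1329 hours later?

2

1329 = 110·12 + 9, so 1329 mod 12 = 9.
5 + 9 → 2 on a 12-hour dial.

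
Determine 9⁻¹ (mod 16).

9

9·9 = 81 = 5·16 + 1, so 9⁻¹ ≡ 9 (mod 16).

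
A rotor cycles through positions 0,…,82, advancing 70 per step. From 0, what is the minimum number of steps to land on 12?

70⁻¹ ≡ 51 (mod 83) because 70·51 = 3570 = 43·83 + 1.
So x ≡ 51·12 = 612 ≡ 31 (mod 83).
Check: 70·31 = 2170 = 26·83 + 12.

31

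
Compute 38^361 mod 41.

Square-and-reduce mod 41: 38^1≡38, 38^2≡9, 38^4≡40, 38^8≡1, 38^16≡1, 38^32≡1, 38^64≡1, 38^128≡1, 38^256≡1.
361 = 1 + 8 + 32 + 64 + 256, so 38^361 ≡ 38·1·1·1·1 ≡ 38 (mod 41).

38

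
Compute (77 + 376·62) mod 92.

21

376·62 = 23312.
Dividing 23312 by 92 gives quotient 253 and remainder 36.
(77 + 36) mod 92 = 21.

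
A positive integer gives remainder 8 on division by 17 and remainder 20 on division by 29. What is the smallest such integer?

Since 29·10 ≡ 1 (mod 17), take x = 20 + 29·((8−20)·10 mod 17) = 20 + 29·16 = 484.
Check: 484 mod 17 = 8, 484 mod 29 = 20.

484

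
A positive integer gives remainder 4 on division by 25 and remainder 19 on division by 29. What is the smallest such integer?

Since 29·19 ≡ 1 (mod 25), take x = 19 + 29·((4−19)·19 mod 25) = 19 + 29·15 = 454.
Check: 454 mod 25 = 4, 454 mod 29 = 19.

454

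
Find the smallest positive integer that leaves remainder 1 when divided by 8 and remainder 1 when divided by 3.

x ≡ 1 (mod 3) gives x ∈ {1}.
The first of these with x mod 8 = 1 is 1.

1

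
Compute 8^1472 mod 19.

Successive squares of 8 mod 19: 8^1≡8, 8^2≡7, 8^4≡11, 8^8≡7, 8^16≡11, 8^32≡7, 8^64≡11, 8^128≡7, 8^256≡11, 8^512≡7, 8^1024≡11.
Since 1472 = 64 + 128 + 256 + 1024 in binary, 8^1472 ≡ 11·7·11·11 ≡ 7 (mod 19).

7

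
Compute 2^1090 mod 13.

Successive squares of 2 mod 13: 2^1≡2, 2^2≡4, 2^4≡3, 2^8≡9, 2^16≡3, 2^32≡9, 2^64≡3, 2^128≡9, 2^256≡3, 2^512≡9, 2^1024≡3.
Since 1090 = 2 + 64 + 1024 in binary, 2^1090 ≡ 4·3·3 ≡ 10 (mod 13).

10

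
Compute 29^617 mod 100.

By repeated squaring mod 100: 29^1≡29, 29^2≡41, 29^4≡81, 29^8≡61, 29^16≡21, 29^32≡41, 29^64≡81, 29^128≡61, 29^256≡21, 29^512≡41.
Since 617 = 1 + 8 + 32 + 64 + 512 in binary, 29^617 ≡ 29·61·41·81·41 ≡ 9 (mod 100).

9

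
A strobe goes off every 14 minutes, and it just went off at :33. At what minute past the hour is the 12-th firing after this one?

12·14 = 168.
168 − 2·60 = 48, so 168 ≡ 48 (mod 60).
(33 + 48) mod 60 = 21.

21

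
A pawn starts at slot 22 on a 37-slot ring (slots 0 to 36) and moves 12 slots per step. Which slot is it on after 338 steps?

8

338·12 = 4056.
Dividing 4056 by 37 gives quotient 109 and remainder 23.
(22 + 23) mod 37 = 8.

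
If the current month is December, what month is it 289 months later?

289 − 24·12 = 1, so 289 ≡ 1 (mod 12).
December + 1 month → January.

January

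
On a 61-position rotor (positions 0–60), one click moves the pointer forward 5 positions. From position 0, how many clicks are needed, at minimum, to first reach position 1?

5·49 = 245 = 4·61 + 1, so 5⁻¹ ≡ 49 (mod 61).

49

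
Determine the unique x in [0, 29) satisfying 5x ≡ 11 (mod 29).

8

The inverse of 5 mod 29 is 6 (since 5·6 = 30 ≡ 1).
So x ≡ 6·11 = 66 ≡ 8 (mod 29).
Check: 5·8 = 40 = 1·29 + 11.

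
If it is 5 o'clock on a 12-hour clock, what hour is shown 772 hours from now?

772 mod 12 = 4 (since 64·12 = 768).
5 + 4 → 9 on a 12-hour dial.

9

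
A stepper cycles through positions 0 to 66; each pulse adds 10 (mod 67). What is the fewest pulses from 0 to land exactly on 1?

47

67 = 6·10 + 7
10 = 1·7 + 3
7 = 2·3 + 1
3 = 3·1 + 0
Back-substituting gives 10·47 ≡ 1 (mod 67).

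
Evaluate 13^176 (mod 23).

Square-and-reduce mod 23: 13^1≡13, 13^2≡8, 13^4≡18, 13^8≡2, 13^16≡4, 13^32≡16, 13^64≡3, 13^128≡9.
Since 176 = 16 + 32 + 128 in binary, 13^176 ≡ 4·16·9 ≡ 1 (mod 23).

1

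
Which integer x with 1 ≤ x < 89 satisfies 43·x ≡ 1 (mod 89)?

29

89 = 2·43 + 3
43 = 14·3 + 1
3 = 3·1 + 0
Back-substituting gives 43·29 ≡ 1 (mod 89).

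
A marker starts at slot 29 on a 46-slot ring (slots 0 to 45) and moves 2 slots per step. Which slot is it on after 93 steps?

93·2 = 186.
Dividing 186 by 46 gives quotient 4 and remainder 2.
(29 + 2) mod 46 = 31.

31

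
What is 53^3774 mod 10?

Last digits of 3^n: 3, 9, 7, 1 (period 4).
3774 leaves remainder 2 on division by 4, so 53^3774 ends in 9.

9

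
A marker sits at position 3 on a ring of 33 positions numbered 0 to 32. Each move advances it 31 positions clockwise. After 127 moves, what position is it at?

127·31 = 3937.
3937 = 119·33 + 10, so 3937 mod 33 = 10.
(3 + 10) mod 33 = 13.

13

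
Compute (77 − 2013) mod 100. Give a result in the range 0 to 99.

Dividing 2013 by 100 gives quotient 20 and remainder 13.
(77 − 13) mod 100 = 64.

64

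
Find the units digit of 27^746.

The units digit of 27^n cycles with period 4: 7, 9, 3, 1, …
746 mod 4 = 2, so the last digit matches 7^2 = 9.

9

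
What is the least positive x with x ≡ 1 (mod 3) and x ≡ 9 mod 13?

x ≡ 1 (mod 3) gives x ∈ {1, 4, 7, 10, 13, 16, 19, 22}.
The first of these with x mod 13 = 9 is 22.

22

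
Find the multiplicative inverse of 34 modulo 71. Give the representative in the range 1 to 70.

34·23 = 782 = 11·71 + 1, so 34⁻¹ ≡ 23 (mod 71).

23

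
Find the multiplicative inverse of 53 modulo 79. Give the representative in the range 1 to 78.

79 = 1·53 + 26
53 = 2·26 + 1
26 = 26·1 + 0
Back-substituting gives 53·3 ≡ 1 (mod 79).

3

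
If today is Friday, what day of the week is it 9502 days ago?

9502 − 1357·7 = 3, so 9502 ≡ 3 (mod 7).
Friday − 3 days → Tuesday.

Tuesday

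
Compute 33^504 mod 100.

By repeated squaring mod 100: 33^1≡33, 33^2≡89, 33^4≡21, 33^8≡41, 33^16≡81, 33^32≡61, 33^64≡21, 33^128≡41, 33^256≡81.
Since 504 = 8 + 16 + 32 + 64 + 128 + 256 in binary, 33^504 ≡ 41·81·61·21·41·81 ≡ 21 (mod 100).

21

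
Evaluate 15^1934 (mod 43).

10

Square-and-reduce mod 43: 15^1≡15, 15^2≡10, 15^4≡14, 15^8≡24, 15^16≡17, 15^32≡31, 15^64≡15, 15^128≡10, 15^256≡14, 15^512≡24, 15^1024≡17.
Since 1934 = 2 + 4 + 8 + 128 + 256 + 512 + 1024 in binary, 15^1934 ≡ 10·14·24·10·14·24·17 ≡ 10 (mod 43).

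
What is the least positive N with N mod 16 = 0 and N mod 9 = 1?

x ≡ 1 (mod 9) gives x ∈ {1, 10, 19, 28, 37, 46, 55, 64}.
The first of these with x mod 16 = 0 is 64.

64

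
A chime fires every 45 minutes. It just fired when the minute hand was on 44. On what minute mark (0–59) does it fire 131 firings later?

59

131·45 = 5895.
Dividing 5895 by 60 gives quotient 98 and remainder 15.
(44 + 15) mod 60 = 59.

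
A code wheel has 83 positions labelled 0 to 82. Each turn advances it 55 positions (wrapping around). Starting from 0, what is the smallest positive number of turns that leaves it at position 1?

55·80 = 4400 = 53·83 + 1, so 55⁻¹ ≡ 80 (mod 83).

80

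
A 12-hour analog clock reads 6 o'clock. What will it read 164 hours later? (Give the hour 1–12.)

Dividing 164 by 12 gives quotient 13 and remainder 8.
6 + 8 → 2 on a 12-hour dial.

2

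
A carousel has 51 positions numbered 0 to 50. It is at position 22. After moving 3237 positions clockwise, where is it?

Dividing 3237 by 51 gives quotient 63 and remainder 24.
(22 + 24) mod 51 = 46.

46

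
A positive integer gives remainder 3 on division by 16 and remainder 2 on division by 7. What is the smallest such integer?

51

Since 7·7 ≡ 1 (mod 16), take x = 2 + 7·((3−2)·7 mod 16) = 2 + 7·7 = 51.
Check: 51 mod 16 = 3, 51 mod 7 = 2.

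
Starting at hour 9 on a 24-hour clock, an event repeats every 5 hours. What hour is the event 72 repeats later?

72·5 = 360.
360 mod 24 = 0 (since 15·24 = 360).
(9 + 0) mod 24 = 9.

9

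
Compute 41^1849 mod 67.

Square-and-reduce mod 67: 41^1≡41, 41^2≡6, 41^4≡36, 41^8≡23, 41^16≡60, 41^32≡49, 41^64≡56, 41^128≡54, 41^256≡35, 41^512≡19, 41^1024≡26.
1849 = 1 + 8 + 16 + 32 + 256 + 512 + 1024, so 41^1849 ≡ 41·23·60·49·35·19·26 ≡ 41 (mod 67).

41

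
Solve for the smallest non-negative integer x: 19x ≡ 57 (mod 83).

3

19⁻¹ ≡ 35 (mod 83) because 19·35 = 665 = 8·83 + 1.
So x ≡ 35·57 = 1995 ≡ 3 (mod 83).
Check: 19·3 = 57 = 0·83 + 57.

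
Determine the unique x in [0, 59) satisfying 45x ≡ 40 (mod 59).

14

The inverse of 45 mod 59 is 21 (since 45·21 = 945 ≡ 1).
Multiplying both sides by 21: x ≡ 21·40 = 840 ≡ 14 (mod 59).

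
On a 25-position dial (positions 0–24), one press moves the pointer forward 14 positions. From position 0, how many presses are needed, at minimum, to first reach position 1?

25 = 1·14 + 11
14 = 1·11 + 3
11 = 3·3 + 2
3 = 1·2 + 1
2 = 2·1 + 0
Back-substituting gives 14·9 ≡ 1 (mod 25).

9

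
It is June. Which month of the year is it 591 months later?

September

591 mod 12 = 3 (since 49·12 = 588).
June + 3 months → September.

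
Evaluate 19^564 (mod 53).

Square-and-reduce mod 53: 19^1≡19, 19^2≡43, 19^4≡47, 19^8≡36, 19^16≡24, 19^32≡46, 19^64≡49, 19^128≡16, 19^256≡44, 19^512≡28.
Since 564 = 4 + 16 + 32 + 512 in binary, 19^564 ≡ 47·24·46·28 ≡ 28 (mod 53).

28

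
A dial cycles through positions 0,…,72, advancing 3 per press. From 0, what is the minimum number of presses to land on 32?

The inverse of 3 mod 73 is 49 (since 3·49 = 147 ≡ 1).
Multiplying both sides by 49: x ≡ 49·32 = 1568 ≡ 35 (mod 73).

35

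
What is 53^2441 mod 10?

3

Powers of 3 mod 10 repeat with period 4: 3, 9, 7, 1.
2441 mod 4 = 1, so the last digit matches 3^1 = 3.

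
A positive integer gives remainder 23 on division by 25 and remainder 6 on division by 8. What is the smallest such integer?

198

Since 8·22 ≡ 1 (mod 25), take x = 6 + 8·((23−6)·22 mod 25) = 6 + 8·24 = 198.
Check: 198 mod 25 = 23, 198 mod 8 = 6.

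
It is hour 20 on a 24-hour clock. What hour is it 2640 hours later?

2640 = 110·24 + 0, so 2640 mod 24 = 0.
(20 + 0) mod 24 = 20.

20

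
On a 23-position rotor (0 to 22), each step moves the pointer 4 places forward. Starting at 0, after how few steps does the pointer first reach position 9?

4⁻¹ ≡ 6 (mod 23) because 4·6 = 24 = 1·23 + 1.
Multiplying both sides by 6: x ≡ 6·9 = 54 ≡ 8 (mod 23).

8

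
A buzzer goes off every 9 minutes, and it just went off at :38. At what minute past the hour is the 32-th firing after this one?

26

32·9 = 288.
288 − 4·60 = 48, so 288 ≡ 48 (mod 60).
(38 + 48) mod 60 = 26.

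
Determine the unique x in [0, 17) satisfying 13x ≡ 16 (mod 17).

13⁻¹ ≡ 4 (mod 17) because 13·4 = 52 = 3·17 + 1.
So x ≡ 4·16 = 64 ≡ 13 (mod 17).

13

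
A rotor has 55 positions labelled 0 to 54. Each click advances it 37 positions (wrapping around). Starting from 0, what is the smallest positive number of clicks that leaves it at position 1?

3

55 = 1·37 + 18
37 = 2·18 + 1
18 = 18·1 + 0
Back-substituting gives 37·3 ≡ 1 (mod 55).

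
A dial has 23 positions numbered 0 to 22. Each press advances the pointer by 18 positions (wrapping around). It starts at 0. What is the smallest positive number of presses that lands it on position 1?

18⁻¹ ≡ 9 (mod 23) because 18·9 = 162 = 7·23 + 1.
Multiplying both sides by 9: x ≡ 9·1 = 9 ≡ 9 (mod 23).

9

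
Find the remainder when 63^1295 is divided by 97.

Square-and-reduce mod 97: 63^1≡63, 63^2≡89, 63^4≡64, 63^8≡22, 63^16≡96, 63^32≡1, 63^64≡1, 63^128≡1, 63^256≡1, 63^512≡1, 63^1024≡1.
Since 1295 = 1 + 2 + 4 + 8 + 256 + 1024 in binary, 63^1295 ≡ 63·89·64·22·1·1 ≡ 20 (mod 97).

20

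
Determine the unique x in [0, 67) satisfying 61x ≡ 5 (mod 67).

61⁻¹ ≡ 11 (mod 67) because 61·11 = 671 = 10·67 + 1.
So x ≡ 11·5 = 55 ≡ 55 (mod 67).

55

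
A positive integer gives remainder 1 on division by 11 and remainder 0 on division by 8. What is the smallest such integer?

56

x ≡ 0 (mod 8) gives x ∈ {0, 8, 16, 24, 32, 40, 48, 56}.
The first of these with x mod 11 = 1 is 56.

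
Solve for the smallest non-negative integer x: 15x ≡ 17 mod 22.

15⁻¹ ≡ 3 (mod 22) because 15·3 = 45 = 2·22 + 1.
So x ≡ 3·17 = 51 ≡ 7 (mod 22).
Check: 15·7 = 105 = 4·22 + 17.

7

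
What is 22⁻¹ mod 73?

10

73 = 3·22 + 7
22 = 3·7 + 1
7 = 7·1 + 0
Back-substituting gives 22·10 ≡ 1 (mod 73).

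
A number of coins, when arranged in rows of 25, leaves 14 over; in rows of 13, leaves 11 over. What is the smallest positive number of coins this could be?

89

x ≡ 11 (mod 13) gives x ∈ {11, 24, 37, 50, 63, 76, 89}.
The first of these with x mod 25 = 14 is 89.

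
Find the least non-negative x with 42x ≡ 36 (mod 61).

The inverse of 42 mod 61 is 16 (since 42·16 = 672 ≡ 1).
Multiplying both sides by 16: x ≡ 16·36 = 576 ≡ 27 (mod 61).
Check: 42·27 = 1134 = 18·61 + 36.

27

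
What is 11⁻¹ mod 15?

11

11·11 = 121 = 8·15 + 1, so 11⁻¹ ≡ 11 (mod 15).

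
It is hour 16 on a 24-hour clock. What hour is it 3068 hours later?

3068 mod 24 = 20 (since 127·24 = 3048).
(16 + 20) mod 24 = 12.

12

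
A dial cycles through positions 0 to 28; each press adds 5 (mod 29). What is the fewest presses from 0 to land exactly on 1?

6

5·6 = 30 = 1·29 + 1, so 5⁻¹ ≡ 6 (mod 29).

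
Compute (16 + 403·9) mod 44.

403·9 = 3627.
3627 − 82·44 = 19, so 3627 ≡ 19 (mod 44).
(16 + 19) mod 44 = 35.

35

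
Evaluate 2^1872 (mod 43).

Square-and-reduce mod 43: 2^1≡2, 2^2≡4, 2^4≡16, 2^8≡41, 2^16≡4, 2^32≡16, 2^64≡41, 2^128≡4, 2^256≡16, 2^512≡41, 2^1024≡4.
Since 1872 = 16 + 64 + 256 + 512 + 1024 in binary, 2^1872 ≡ 4·41·16·41·4 ≡ 35 (mod 43).

35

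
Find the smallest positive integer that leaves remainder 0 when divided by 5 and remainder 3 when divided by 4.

15

Since 4·4 ≡ 1 (mod 5), take x = 3 + 4·((0−3)·4 mod 5) = 3 + 4·3 = 15.
Check: 15 mod 5 = 0, 15 mod 4 = 3.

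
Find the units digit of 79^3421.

The units digit of 79^n cycles with period 2: 9, 1, …
3421 leaves remainder 1 on division by 2, so 79^3421 ends in 9.

9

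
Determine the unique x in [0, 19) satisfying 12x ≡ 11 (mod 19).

The inverse of 12 mod 19 is 8 (since 12·8 = 96 ≡ 1).
So x ≡ 8·11 = 88 ≡ 12 (mod 19).
Check: 12·12 = 144 = 7·19 + 11.

12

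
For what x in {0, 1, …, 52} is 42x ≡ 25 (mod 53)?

The inverse of 42 mod 53 is 24 (since 42·24 = 1008 ≡ 1).
So x ≡ 24·25 = 600 ≡ 17 (mod 53).
Check: 42·17 = 714 = 13·53 + 25.

17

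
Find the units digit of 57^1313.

7

Last digits of 7^n: 7, 9, 3, 1 (period 4).
1313 leaves remainder 1 on division by 4, so 57^1313 ends in 7.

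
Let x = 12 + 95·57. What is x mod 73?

25

95·57 = 5415.
Dividing 5415 by 73 gives quotient 74 and remainder 13.
(12 + 13) mod 73 = 25.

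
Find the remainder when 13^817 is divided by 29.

Successive squares of 13 mod 29: 13^1≡13, 13^2≡24, 13^4≡25, 13^8≡16, 13^16≡24, 13^32≡25, 13^64≡16, 13^128≡24, 13^256≡25, 13^512≡16.
Since 817 = 1 + 16 + 32 + 256 + 512 in binary, 13^817 ≡ 13·24·25·25·16 ≡ 6 (mod 29).

6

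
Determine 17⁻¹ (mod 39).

23

39 = 2·17 + 5
17 = 3·5 + 2
5 = 2·2 + 1
2 = 2·1 + 0
Back-substituting gives 17·23 ≡ 1 (mod 39).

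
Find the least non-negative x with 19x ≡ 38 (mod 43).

19⁻¹ ≡ 34 (mod 43) because 19·34 = 646 = 15·43 + 1.
So x ≡ 34·38 = 1292 ≡ 2 (mod 43).

2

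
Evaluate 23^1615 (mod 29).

By repeated squaring mod 29: 23^1≡23, 23^2≡7, 23^4≡20, 23^8≡23, 23^16≡7, 23^32≡20, 23^64≡23, 23^128≡7, 23^256≡20, 23^512≡23, 23^1024≡7.
1615 = 1 + 2 + 4 + 8 + 64 + 512 + 1024, so 23^1615 ≡ 23·7·20·23·23·23·7 ≡ 25 (mod 29).

25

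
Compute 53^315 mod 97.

18

Successive squares of 53 mod 97: 53^1≡53, 53^2≡93, 53^4≡16, 53^8≡62, 53^16≡61, 53^32≡35, 53^64≡61, 53^128≡35, 53^256≡61.
Since 315 = 1 + 2 + 8 + 16 + 32 + 256 in binary, 53^315 ≡ 53·93·62·61·35·61 ≡ 18 (mod 97).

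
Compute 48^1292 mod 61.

47

Square-and-reduce mod 61: 48^1≡48, 48^2≡47, 48^4≡13, 48^8≡47, 48^16≡13, 48^32≡47, 48^64≡13, 48^128≡47, 48^256≡13, 48^512≡47, 48^1024≡13.
Since 1292 = 4 + 8 + 256 + 1024 in binary, 48^1292 ≡ 13·47·13·13 ≡ 47 (mod 61).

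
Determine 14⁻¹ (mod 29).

14·27 = 378 = 13·29 + 1, so 14⁻¹ ≡ 27 (mod 29).

27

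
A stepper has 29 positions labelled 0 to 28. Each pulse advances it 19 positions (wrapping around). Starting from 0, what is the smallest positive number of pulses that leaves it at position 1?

19·26 = 494 = 17·29 + 1, so 19⁻¹ ≡ 26 (mod 29).

26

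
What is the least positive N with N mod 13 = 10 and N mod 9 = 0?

36

x ≡ 0 (mod 9) gives x ∈ {0, 9, 18, 27, 36}.
The first of these with x mod 13 = 10 is 36.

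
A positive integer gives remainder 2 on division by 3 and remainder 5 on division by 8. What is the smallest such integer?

Since 8·2 ≡ 1 (mod 3), take x = 5 + 8·((2−5)·2 mod 3) = 5 + 8·0 = 5.
Check: 5 mod 3 = 2, 5 mod 8 = 5.

5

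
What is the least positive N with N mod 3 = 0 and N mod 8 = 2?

18

Since 8·2 ≡ 1 (mod 3), take x = 2 + 8·((0−2)·2 mod 3) = 2 + 8·2 = 18.
Check: 18 mod 3 = 0, 18 mod 8 = 2.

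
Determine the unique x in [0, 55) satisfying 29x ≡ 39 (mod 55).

26

29⁻¹ ≡ 19 (mod 55) because 29·19 = 551 = 10·55 + 1.
So x ≡ 19·39 = 741 ≡ 26 (mod 55).
Check: 29·26 = 754 = 13·55 + 39.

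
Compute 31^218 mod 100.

Square-and-reduce mod 100: 31^1≡31, 31^2≡61, 31^4≡21, 31^8≡41, 31^16≡81, 31^32≡61, 31^64≡21, 31^128≡41.
218 = 2 + 8 + 16 + 64 + 128, so 31^218 ≡ 61·41·81·21·41 ≡ 41 (mod 100).

41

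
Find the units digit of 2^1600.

6

The units digit of 2^n cycles with period 4: 2, 4, 8, 6, …
1600 mod 4 = 0, so the last digit matches 2^4 = 6.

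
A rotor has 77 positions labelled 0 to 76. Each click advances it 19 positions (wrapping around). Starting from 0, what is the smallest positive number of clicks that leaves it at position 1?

73

77 = 4·19 + 1
19 = 19·1 + 0
Back-substituting gives 19·73 ≡ 1 (mod 77).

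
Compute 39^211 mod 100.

By repeated squaring mod 100: 39^1≡39, 39^2≡21, 39^4≡41, 39^8≡81, 39^16≡61, 39^32≡21, 39^64≡41, 39^128≡81.
211 = 1 + 2 + 16 + 64 + 128, so 39^211 ≡ 39·21·61·41·81 ≡ 39 (mod 100).

39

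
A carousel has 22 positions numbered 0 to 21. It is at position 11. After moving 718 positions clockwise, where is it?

Dividing 718 by 22 gives quotient 32 and remainder 14.
(11 + 14) mod 22 = 3.

3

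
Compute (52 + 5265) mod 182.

5265 mod 182 = 169 (since 28·182 = 5096).
(52 + 169) mod 182 = 39.

39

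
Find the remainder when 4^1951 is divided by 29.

By repeated squaring mod 29: 4^1≡4, 4^2≡16, 4^4≡24, 4^8≡25, 4^16≡16, 4^32≡24, 4^64≡25, 4^128≡16, 4^256≡24, 4^512≡25, 4^1024≡16.
Since 1951 = 1 + 2 + 4 + 8 + 16 + 128 + 256 + 512 + 1024 in binary, 4^1951 ≡ 4·16·24·25·16·16·24·25·16 ≡ 9 (mod 29).

9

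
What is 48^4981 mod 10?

8

Powers of 8 mod 10 repeat with period 4: 8, 4, 2, 6.
4981 mod 4 = 1, so the last digit matches 8^1 = 8.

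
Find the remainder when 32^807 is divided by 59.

Square-and-reduce mod 59: 32^1≡32, 32^2≡21, 32^4≡28, 32^8≡17, 32^16≡53, 32^32≡36, 32^64≡57, 32^128≡4, 32^256≡16, 32^512≡20.
Since 807 = 1 + 2 + 4 + 32 + 256 + 512 in binary, 32^807 ≡ 32·21·28·36·16·20 ≡ 43 (mod 59).

43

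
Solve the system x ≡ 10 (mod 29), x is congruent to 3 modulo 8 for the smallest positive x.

155

x ≡ 3 (mod 8) gives x ∈ {3, 11, 19, 27, 35, 43, 51, 59, …}.
The first of these with x mod 29 = 10 is 155.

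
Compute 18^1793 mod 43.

Square-and-reduce mod 43: 18^1≡18, 18^2≡23, 18^4≡13, 18^8≡40, 18^16≡9, 18^32≡38, 18^64≡25, 18^128≡23, 18^256≡13, 18^512≡40, 18^1024≡9.
1793 = 1 + 256 + 512 + 1024, so 18^1793 ≡ 18·13·40·9 ≡ 3 (mod 43).

3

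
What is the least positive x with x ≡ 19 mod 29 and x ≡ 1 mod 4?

77

Since 4·22 ≡ 1 (mod 29), take x = 1 + 4·((19−1)·22 mod 29) = 1 + 4·19 = 77.
Check: 77 mod 29 = 19, 77 mod 4 = 1.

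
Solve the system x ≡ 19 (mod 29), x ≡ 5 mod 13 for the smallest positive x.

135

x ≡ 5 (mod 13) gives x ∈ {5, 18, 31, 44, 57, 70, 83, 96, …}.
The first of these with x mod 29 = 19 is 135.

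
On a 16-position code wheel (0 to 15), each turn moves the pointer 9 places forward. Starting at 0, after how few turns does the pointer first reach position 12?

12

9⁻¹ ≡ 9 (mod 16) because 9·9 = 81 = 5·16 + 1.
So x ≡ 9·12 = 108 ≡ 12 (mod 16).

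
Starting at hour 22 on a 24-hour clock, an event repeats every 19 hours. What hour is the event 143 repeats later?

143·19 = 2717.
2717 mod 24 = 5 (since 113·24 = 2712).
(22 + 5) mod 24 = 3.

3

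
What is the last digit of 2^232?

Powers of 2 mod 10 repeat with period 4: 2, 4, 8, 6.
232 leaves remainder 0 on division by 4, so 2^232 ends in 6.

6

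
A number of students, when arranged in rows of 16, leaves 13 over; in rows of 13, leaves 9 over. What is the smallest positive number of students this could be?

61

x ≡ 9 (mod 13) gives x ∈ {9, 22, 35, 48, 61}.
The first of these with x mod 16 = 13 is 61.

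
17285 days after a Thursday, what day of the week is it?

Saturday

17285 mod 7 = 2 (since 2469·7 = 17283).
Thursday + 2 days → Saturday.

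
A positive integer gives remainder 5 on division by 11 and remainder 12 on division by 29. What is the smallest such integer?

x ≡ 5 (mod 11) gives x ∈ {5, 16, 27, 38, 49, 60, 71, 82, …}.
The first of these with x mod 29 = 12 is 302.

302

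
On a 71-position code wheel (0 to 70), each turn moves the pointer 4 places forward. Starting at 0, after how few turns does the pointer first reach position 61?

4⁻¹ ≡ 18 (mod 71) because 4·18 = 72 = 1·71 + 1.
So x ≡ 18·61 = 1098 ≡ 33 (mod 71).

33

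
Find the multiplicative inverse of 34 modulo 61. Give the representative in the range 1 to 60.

9

34·9 = 306 = 5·61 + 1, so 34⁻¹ ≡ 9 (mod 61).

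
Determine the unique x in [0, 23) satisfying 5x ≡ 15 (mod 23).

3

The inverse of 5 mod 23 is 14 (since 5·14 = 70 ≡ 1).
Multiplying both sides by 14: x ≡ 14·15 = 210 ≡ 3 (mod 23).
Check: 5·3 = 15 = 0·23 + 15.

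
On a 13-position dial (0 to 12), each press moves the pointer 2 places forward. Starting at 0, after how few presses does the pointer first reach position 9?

11

2⁻¹ ≡ 7 (mod 13) because 2·7 = 14 = 1·13 + 1.
Multiplying both sides by 7: x ≡ 7·9 = 63 ≡ 11 (mod 13).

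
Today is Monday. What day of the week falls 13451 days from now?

13451 mod 7 = 4 (since 1921·7 = 13447).
Monday + 4 days → Friday.

Friday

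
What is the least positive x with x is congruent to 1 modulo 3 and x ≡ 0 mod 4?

x ≡ 1 (mod 3) gives x ∈ {1, 4}.
The first of these with x mod 4 = 0 is 4.

4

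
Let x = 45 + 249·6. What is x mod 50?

249·6 = 1494.
1494 − 29·50 = 44, so 1494 ≡ 44 (mod 50).
(45 + 44) mod 50 = 39.

39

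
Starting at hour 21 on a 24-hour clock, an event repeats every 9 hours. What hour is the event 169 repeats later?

169·9 = 1521.
1521 mod 24 = 9 (since 63·24 = 1512).
(21 + 9) mod 24 = 6.

6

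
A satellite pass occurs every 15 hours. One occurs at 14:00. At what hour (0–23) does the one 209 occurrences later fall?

5

209·15 = 3135.
3135 mod 24 = 15 (since 130·24 = 3120).
(14 + 15) mod 24 = 5.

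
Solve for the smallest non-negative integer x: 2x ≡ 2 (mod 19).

1

2⁻¹ ≡ 10 (mod 19) because 2·10 = 20 = 1·19 + 1.
Multiplying both sides by 10: x ≡ 10·2 = 20 ≡ 1 (mod 19).
Check: 2·1 = 2 = 0·19 + 2.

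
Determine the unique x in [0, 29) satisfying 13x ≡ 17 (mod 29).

8

13⁻¹ ≡ 9 (mod 29) because 13·9 = 117 = 4·29 + 1.
Multiplying both sides by 9: x ≡ 9·17 = 153 ≡ 8 (mod 29).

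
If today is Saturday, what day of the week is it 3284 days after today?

Sunday

3284 − 469·7 = 1, so 3284 ≡ 1 (mod 7).
Saturday + 1 day → Sunday.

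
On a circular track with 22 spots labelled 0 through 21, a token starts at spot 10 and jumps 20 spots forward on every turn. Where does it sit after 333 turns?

4

333·20 = 6660.
Dividing 6660 by 22 gives quotient 302 and remainder 16.
(10 + 16) mod 22 = 4.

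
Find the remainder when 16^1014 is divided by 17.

1

By repeated squaring mod 17: 16^1≡16, 16^2≡1, 16^4≡1, 16^8≡1, 16^16≡1, 16^32≡1, 16^64≡1, 16^128≡1, 16^256≡1, 16^512≡1.
Since 1014 = 2 + 4 + 16 + 32 + 64 + 128 + 256 + 512 in binary, 16^1014 ≡ 1·1·1·1·1·1·1·1 ≡ 1 (mod 17).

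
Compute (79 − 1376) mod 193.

1376 = 7·193 + 25, so 1376 mod 193 = 25.
(79 − 25) mod 193 = 54.

54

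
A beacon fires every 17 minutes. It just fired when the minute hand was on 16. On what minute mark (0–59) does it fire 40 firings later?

40·17 = 680.
680 = 11·60 + 20, so 680 mod 60 = 20.
(16 + 20) mod 60 = 36.

36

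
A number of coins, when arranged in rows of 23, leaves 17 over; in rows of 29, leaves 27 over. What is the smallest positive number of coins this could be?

201

Since 29·4 ≡ 1 (mod 23), take x = 27 + 29·((17−27)·4 mod 23) = 27 + 29·6 = 201.
Check: 201 mod 23 = 17, 201 mod 29 = 27.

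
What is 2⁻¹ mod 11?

2·6 = 12 = 1·11 + 1, so 2⁻¹ ≡ 6 (mod 11).

6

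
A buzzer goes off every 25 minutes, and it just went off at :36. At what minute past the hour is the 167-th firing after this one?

167·25 = 4175.
4175 mod 60 = 35 (since 69·60 = 4140).
(36 + 35) mod 60 = 11.

11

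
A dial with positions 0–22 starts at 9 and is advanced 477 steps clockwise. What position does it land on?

477 mod 23 = 17 (since 20·23 = 460).
(9 + 17) mod 23 = 3.

3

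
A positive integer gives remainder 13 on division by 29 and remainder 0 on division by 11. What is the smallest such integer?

x ≡ 0 (mod 11) gives x ∈ {0, 11, 22, 33, 44, 55, 66, 77, …}.
The first of these with x mod 29 = 13 is 187.

187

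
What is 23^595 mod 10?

Powers of 3 mod 10 repeat with period 4: 3, 9, 7, 1.
595 leaves remainder 3 on division by 4, so 23^595 ends in 7.

7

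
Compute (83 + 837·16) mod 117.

837·16 = 13392.
13392 − 114·117 = 54, so 13392 ≡ 54 (mod 117).
(83 + 54) mod 117 = 20.

20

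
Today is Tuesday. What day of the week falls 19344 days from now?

Dividing 19344 by 7 gives quotient 2763 and remainder 3.
Tuesday + 3 days → Friday.

Friday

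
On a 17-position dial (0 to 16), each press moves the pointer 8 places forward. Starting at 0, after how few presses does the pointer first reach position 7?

8⁻¹ ≡ 15 (mod 17) because 8·15 = 120 = 7·17 + 1.
So x ≡ 15·7 = 105 ≡ 3 (mod 17).
Check: 8·3 = 24 = 1·17 + 7.

3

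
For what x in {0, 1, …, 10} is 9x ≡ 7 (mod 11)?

9⁻¹ ≡ 5 (mod 11) because 9·5 = 45 = 4·11 + 1.
Multiplying both sides by 5: x ≡ 5·7 = 35 ≡ 2 (mod 11).

2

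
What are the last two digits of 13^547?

Successive squares of 13 mod 100: 13^1≡13, 13^2≡69, 13^4≡61, 13^8≡21, 13^16≡41, 13^32≡81, 13^64≡61, 13^128≡21, 13^256≡41, 13^512≡81.
547 = 1 + 2 + 32 + 512, so 13^547 ≡ 13·69·81·81 ≡ 17 (mod 100).

17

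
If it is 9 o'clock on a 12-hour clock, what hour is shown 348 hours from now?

9

Dividing 348 by 12 gives quotient 29 and remainder 0.
9 + 0 → 9 on a 12-hour dial.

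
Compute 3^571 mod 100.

Successive squares of 3 mod 100: 3^1≡3, 3^2≡9, 3^4≡81, 3^8≡61, 3^16≡21, 3^32≡41, 3^64≡81, 3^128≡61, 3^256≡21, 3^512≡41.
Since 571 = 1 + 2 + 8 + 16 + 32 + 512 in binary, 3^571 ≡ 3·9·61·21·41·41 ≡ 47 (mod 100).

47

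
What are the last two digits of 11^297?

Successive squares of 11 mod 100: 11^1≡11, 11^2≡21, 11^4≡41, 11^8≡81, 11^16≡61, 11^32≡21, 11^64≡41, 11^128≡81, 11^256≡61.
297 = 1 + 8 + 32 + 256, so 11^297 ≡ 11·81·21·61 ≡ 71 (mod 100).

71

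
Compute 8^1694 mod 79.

67

Square-and-reduce mod 79: 8^1≡8, 8^2≡64, 8^4≡67, 8^8≡65, 8^16≡38, 8^32≡22, 8^64≡10, 8^128≡21, 8^256≡46, 8^512≡62, 8^1024≡52.
1694 = 2 + 4 + 8 + 16 + 128 + 512 + 1024, so 8^1694 ≡ 64·67·65·38·21·62·52 ≡ 67 (mod 79).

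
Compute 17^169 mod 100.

97

By repeated squaring mod 100: 17^1≡17, 17^2≡89, 17^4≡21, 17^8≡41, 17^16≡81, 17^32≡61, 17^64≡21, 17^128≡41.
169 = 1 + 8 + 32 + 128, so 17^169 ≡ 17·41·61·41 ≡ 97 (mod 100).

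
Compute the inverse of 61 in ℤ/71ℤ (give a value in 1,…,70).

71 = 1·61 + 10
61 = 6·10 + 1
10 = 10·1 + 0
Back-substituting gives 61·7 ≡ 1 (mod 71).

7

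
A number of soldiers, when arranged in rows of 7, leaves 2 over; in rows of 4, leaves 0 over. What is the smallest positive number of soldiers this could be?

16

Since 4·2 ≡ 1 (mod 7), take x = 0 + 4·((2−0)·2 mod 7) = 0 + 4·4 = 16.
Check: 16 mod 7 = 2, 16 mod 4 = 0.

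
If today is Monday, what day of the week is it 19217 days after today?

Wednesday

19217 − 2745·7 = 2, so 19217 ≡ 2 (mod 7).
Monday + 2 days → Wednesday.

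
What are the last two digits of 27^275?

43

Successive squares of 27 mod 100: 27^1≡27, 27^2≡29, 27^4≡41, 27^8≡81, 27^16≡61, 27^32≡21, 27^64≡41, 27^128≡81, 27^256≡61.
Since 275 = 1 + 2 + 16 + 256 in binary, 27^275 ≡ 27·29·61·61 ≡ 43 (mod 100).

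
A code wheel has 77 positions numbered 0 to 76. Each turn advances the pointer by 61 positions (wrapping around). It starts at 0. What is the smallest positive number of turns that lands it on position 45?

2

The inverse of 61 mod 77 is 24 (since 61·24 = 1464 ≡ 1).
Multiplying both sides by 24: x ≡ 24·45 = 1080 ≡ 2 (mod 77).
Check: 61·2 = 122 = 1·77 + 45.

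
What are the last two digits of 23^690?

49

By repeated squaring mod 100: 23^1≡23, 23^2≡29, 23^4≡41, 23^8≡81, 23^16≡61, 23^32≡21, 23^64≡41, 23^128≡81, 23^256≡61, 23^512≡21.
Since 690 = 2 + 16 + 32 + 128 + 512 in binary, 23^690 ≡ 29·61·21·81·21 ≡ 49 (mod 100).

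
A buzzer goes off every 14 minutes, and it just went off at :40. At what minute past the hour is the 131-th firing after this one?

14

131·14 = 1834.
1834 − 30·60 = 34, so 1834 ≡ 34 (mod 60).
(40 + 34) mod 60 = 14.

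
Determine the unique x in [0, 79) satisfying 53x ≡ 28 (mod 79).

The inverse of 53 mod 79 is 3 (since 53·3 = 159 ≡ 1).
Multiplying both sides by 3: x ≡ 3·28 = 84 ≡ 5 (mod 79).

5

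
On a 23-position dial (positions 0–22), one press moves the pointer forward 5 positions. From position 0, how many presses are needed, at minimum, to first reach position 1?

14

5·14 = 70 = 3·23 + 1, so 5⁻¹ ≡ 14 (mod 23).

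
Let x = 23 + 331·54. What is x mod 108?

77

331·54 = 17874.
17874 mod 108 = 54 (since 165·108 = 17820).
(23 + 54) mod 108 = 77.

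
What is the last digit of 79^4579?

9

Last digits of 9^n: 9, 1 (period 2).
4579 mod 2 = 1, so the last digit matches 9^1 = 9.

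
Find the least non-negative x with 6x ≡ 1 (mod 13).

The inverse of 6 mod 13 is 11 (since 6·11 = 66 ≡ 1).
Multiplying both sides by 11: x ≡ 11·1 = 11 ≡ 11 (mod 13).

11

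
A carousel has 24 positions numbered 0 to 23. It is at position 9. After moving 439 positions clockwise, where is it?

439 − 18·24 = 7, so 439 ≡ 7 (mod 24).
(9 + 7) mod 24 = 16.

16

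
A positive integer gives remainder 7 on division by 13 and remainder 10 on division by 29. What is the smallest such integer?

358

x ≡ 7 (mod 13) gives x ∈ {7, 20, 33, 46, 59, 72, 85, 98, …}.
The first of these with x mod 29 = 10 is 358.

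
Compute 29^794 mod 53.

By repeated squaring mod 53: 29^1≡29, 29^2≡46, 29^4≡49, 29^8≡16, 29^16≡44, 29^32≡28, 29^64≡42, 29^128≡15, 29^256≡13, 29^512≡10.
Since 794 = 2 + 8 + 16 + 256 + 512 in binary, 29^794 ≡ 46·16·44·13·10 ≡ 24 (mod 53).

24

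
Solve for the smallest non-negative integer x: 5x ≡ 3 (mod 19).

12

5⁻¹ ≡ 4 (mod 19) because 5·4 = 20 = 1·19 + 1.
So x ≡ 4·3 = 12 ≡ 12 (mod 19).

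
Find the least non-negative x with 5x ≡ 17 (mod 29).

15

The inverse of 5 mod 29 is 6 (since 5·6 = 30 ≡ 1).
Multiplying both sides by 6: x ≡ 6·17 = 102 ≡ 15 (mod 29).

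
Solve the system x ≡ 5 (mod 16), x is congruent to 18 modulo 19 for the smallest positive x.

37

x ≡ 5 (mod 16) gives x ∈ {5, 21, 37}.
The first of these with x mod 19 = 18 is 37.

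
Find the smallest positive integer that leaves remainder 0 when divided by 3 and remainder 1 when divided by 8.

Since 8·2 ≡ 1 (mod 3), take x = 1 + 8·((0−1)·2 mod 3) = 1 + 8·1 = 9.
Check: 9 mod 3 = 0, 9 mod 8 = 1.

9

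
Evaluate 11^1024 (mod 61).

By repeated squaring mod 61: 11^1≡11, 11^2≡60, 11^4≡1, 11^8≡1, 11^16≡1, 11^32≡1, 11^64≡1, 11^128≡1, 11^256≡1, 11^512≡1, 11^1024≡1.
1024 = 1024, so 11^1024 ≡ 1 ≡ 1 (mod 61).

1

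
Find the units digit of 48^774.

4

Last digits of 8^n: 8, 4, 2, 6 (period 4).
774 mod 4 = 2, so the last digit matches 8^2 = 4.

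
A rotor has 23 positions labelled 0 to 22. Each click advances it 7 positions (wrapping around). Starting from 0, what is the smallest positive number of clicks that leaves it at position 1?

10

7·10 = 70 = 3·23 + 1, so 7⁻¹ ≡ 10 (mod 23).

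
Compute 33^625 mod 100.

93

Square-and-reduce mod 100: 33^1≡33, 33^2≡89, 33^4≡21, 33^8≡41, 33^16≡81, 33^32≡61, 33^64≡21, 33^128≡41, 33^256≡81, 33^512≡61.
625 = 1 + 16 + 32 + 64 + 512, so 33^625 ≡ 33·81·61·21·61 ≡ 93 (mod 100).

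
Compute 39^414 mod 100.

Square-and-reduce mod 100: 39^1≡39, 39^2≡21, 39^4≡41, 39^8≡81, 39^16≡61, 39^32≡21, 39^64≡41, 39^128≡81, 39^256≡61.
Since 414 = 2 + 4 + 8 + 16 + 128 + 256 in binary, 39^414 ≡ 21·41·81·61·81·61 ≡ 41 (mod 100).

41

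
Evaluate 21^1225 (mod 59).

Square-and-reduce mod 59: 21^1≡21, 21^2≡28, 21^4≡17, 21^8≡53, 21^16≡36, 21^32≡57, 21^64≡4, 21^128≡16, 21^256≡20, 21^512≡46, 21^1024≡51.
1225 = 1 + 8 + 64 + 128 + 1024, so 21^1225 ≡ 21·53·4·16·51 ≡ 25 (mod 59).

25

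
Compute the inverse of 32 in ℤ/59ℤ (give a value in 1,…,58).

24

32·24 = 768 = 13·59 + 1, so 32⁻¹ ≡ 24 (mod 59).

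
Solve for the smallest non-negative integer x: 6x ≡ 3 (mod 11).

The inverse of 6 mod 11 is 2 (since 6·2 = 12 ≡ 1).
Multiplying both sides by 2: x ≡ 2·3 = 6 ≡ 6 (mod 11).

6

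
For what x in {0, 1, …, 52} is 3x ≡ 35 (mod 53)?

The inverse of 3 mod 53 is 18 (since 3·18 = 54 ≡ 1).
Multiplying both sides by 18: x ≡ 18·35 = 630 ≡ 47 (mod 53).
Check: 3·47 = 141 = 2·53 + 35.

47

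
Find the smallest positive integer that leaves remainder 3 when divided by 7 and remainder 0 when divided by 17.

x ≡ 3 (mod 7) gives x ∈ {3, 10, 17}.
The first of these with x mod 17 = 0 is 17.

17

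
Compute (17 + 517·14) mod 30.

25

517·14 = 7238.
7238 = 241·30 + 8, so 7238 mod 30 = 8.
(17 + 8) mod 30 = 25.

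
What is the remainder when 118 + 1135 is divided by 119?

Dividing 1135 by 119 gives quotient 9 and remainder 64.
(118 + 64) mod 119 = 63.

63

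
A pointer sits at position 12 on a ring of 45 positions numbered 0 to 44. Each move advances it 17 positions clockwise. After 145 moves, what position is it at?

145·17 = 2465.
Dividing 2465 by 45 gives quotient 54 and remainder 35.
(12 + 35) mod 45 = 2.

2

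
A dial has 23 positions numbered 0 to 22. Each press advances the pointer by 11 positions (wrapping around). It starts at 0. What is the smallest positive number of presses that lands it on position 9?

The inverse of 11 mod 23 is 21 (since 11·21 = 231 ≡ 1).
So x ≡ 21·9 = 189 ≡ 5 (mod 23).

5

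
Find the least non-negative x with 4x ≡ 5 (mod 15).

5

4⁻¹ ≡ 4 (mod 15) because 4·4 = 16 = 1·15 + 1.
So x ≡ 4·5 = 20 ≡ 5 (mod 15).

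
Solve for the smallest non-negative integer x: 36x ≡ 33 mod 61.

36⁻¹ ≡ 39 (mod 61) because 36·39 = 1404 = 23·61 + 1.
Multiplying both sides by 39: x ≡ 39·33 = 1287 ≡ 6 (mod 61).
Check: 36·6 = 216 = 3·61 + 33.

6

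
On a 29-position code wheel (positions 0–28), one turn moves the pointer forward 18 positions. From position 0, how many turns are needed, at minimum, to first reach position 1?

21

29 = 1·18 + 11
18 = 1·11 + 7
11 = 1·7 + 4
7 = 1·4 + 3
4 = 1·3 + 1
3 = 3·1 + 0
Back-substituting gives 18·21 ≡ 1 (mod 29).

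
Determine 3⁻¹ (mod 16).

11

16 = 5·3 + 1
3 = 3·1 + 0
Back-substituting gives 3·11 ≡ 1 (mod 16).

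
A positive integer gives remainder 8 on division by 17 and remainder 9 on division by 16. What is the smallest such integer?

25

x ≡ 9 (mod 16) gives x ∈ {9, 25}.
The first of these with x mod 17 = 8 is 25.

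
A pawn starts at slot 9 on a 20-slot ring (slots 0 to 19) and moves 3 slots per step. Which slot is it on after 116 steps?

17

116·3 = 348.
348 = 17·20 + 8, so 348 mod 20 = 8.
(9 + 8) mod 20 = 17.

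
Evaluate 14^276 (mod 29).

16

By repeated squaring mod 29: 14^1≡14, 14^2≡22, 14^4≡20, 14^8≡23, 14^16≡7, 14^32≡20, 14^64≡23, 14^128≡7, 14^256≡20.
276 = 4 + 16 + 256, so 14^276 ≡ 20·7·20 ≡ 16 (mod 29).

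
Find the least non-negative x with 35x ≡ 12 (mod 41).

35⁻¹ ≡ 34 (mod 41) because 35·34 = 1190 = 29·41 + 1.
So x ≡ 34·12 = 408 ≡ 39 (mod 41).
Check: 35·39 = 1365 = 33·41 + 12.

39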